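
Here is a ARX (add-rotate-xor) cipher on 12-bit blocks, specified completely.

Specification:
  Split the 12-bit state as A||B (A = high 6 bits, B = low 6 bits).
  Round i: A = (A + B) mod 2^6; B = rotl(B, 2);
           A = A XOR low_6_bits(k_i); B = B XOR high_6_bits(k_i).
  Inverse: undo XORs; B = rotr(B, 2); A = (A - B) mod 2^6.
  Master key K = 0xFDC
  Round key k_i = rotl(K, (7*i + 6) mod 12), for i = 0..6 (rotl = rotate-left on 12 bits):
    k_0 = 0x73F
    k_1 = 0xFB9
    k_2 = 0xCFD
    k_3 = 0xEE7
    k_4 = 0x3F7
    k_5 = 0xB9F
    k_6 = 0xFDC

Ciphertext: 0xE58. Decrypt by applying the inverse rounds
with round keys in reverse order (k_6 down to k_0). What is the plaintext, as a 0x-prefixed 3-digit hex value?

0x49A

s_0 = ciphertext = 0xE58
s_1 = InvRound(s_0, k_6) = 0xB39
s_2 = InvRound(s_1, k_5) = 0xFB5
s_3 = InvRound(s_2, k_4) = 0x6EE
s_4 = InvRound(s_3, k_3) = 0x9D5
s_5 = InvRound(s_4, k_2) = 0xC69
s_6 = InvRound(s_5, k_1) = 0x4F5
s_7 = InvRound(s_6, k_0) = 0x49A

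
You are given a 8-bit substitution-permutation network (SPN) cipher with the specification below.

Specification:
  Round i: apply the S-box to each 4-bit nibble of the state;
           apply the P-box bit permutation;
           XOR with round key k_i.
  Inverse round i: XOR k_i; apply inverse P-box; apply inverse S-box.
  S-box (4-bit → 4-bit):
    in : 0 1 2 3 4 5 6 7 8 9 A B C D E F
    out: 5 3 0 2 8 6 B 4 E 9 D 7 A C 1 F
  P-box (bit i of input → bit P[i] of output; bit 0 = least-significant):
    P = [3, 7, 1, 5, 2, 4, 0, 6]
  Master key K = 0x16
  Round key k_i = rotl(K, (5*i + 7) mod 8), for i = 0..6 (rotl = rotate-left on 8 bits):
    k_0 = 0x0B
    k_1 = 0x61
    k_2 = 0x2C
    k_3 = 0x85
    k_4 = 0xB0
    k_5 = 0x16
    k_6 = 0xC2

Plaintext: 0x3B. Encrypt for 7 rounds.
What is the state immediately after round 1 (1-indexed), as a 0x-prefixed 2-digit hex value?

0x91

s_0 = plaintext = 0x3B
s_1 = Round(s_0, k_0) = 0x91
s_2 = Round(s_1, k_1) = 0xAD
s_3 = Round(s_2, k_2) = 0x4B
s_4 = Round(s_3, k_3) = 0x4F
s_5 = Round(s_4, k_4) = 0x5A
s_6 = Round(s_5, k_5) = 0x2D
s_7 = Round(s_6, k_6) = 0xE0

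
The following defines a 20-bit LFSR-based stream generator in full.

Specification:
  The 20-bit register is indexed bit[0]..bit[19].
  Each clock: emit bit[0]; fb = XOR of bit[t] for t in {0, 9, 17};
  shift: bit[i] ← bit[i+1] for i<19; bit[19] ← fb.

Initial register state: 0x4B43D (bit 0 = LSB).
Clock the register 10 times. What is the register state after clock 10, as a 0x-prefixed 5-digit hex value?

reg_0 = 0x4B43D
clock 1: out=1, reg = 0xA5A1E
clock 2: out=0, reg = 0x52D0F
clock 3: out=1, reg = 0xA9687
clock 4: out=1, reg = 0xD4B43
clock 5: out=1, reg = 0x6A5A1
clock 6: out=1, reg = 0x352D0
clock 7: out=0, reg = 0x1A968
clock 8: out=0, reg = 0x0D4B4
clock 9: out=0, reg = 0x06A5A
clock 10: out=0, reg = 0x8352D

0x8352D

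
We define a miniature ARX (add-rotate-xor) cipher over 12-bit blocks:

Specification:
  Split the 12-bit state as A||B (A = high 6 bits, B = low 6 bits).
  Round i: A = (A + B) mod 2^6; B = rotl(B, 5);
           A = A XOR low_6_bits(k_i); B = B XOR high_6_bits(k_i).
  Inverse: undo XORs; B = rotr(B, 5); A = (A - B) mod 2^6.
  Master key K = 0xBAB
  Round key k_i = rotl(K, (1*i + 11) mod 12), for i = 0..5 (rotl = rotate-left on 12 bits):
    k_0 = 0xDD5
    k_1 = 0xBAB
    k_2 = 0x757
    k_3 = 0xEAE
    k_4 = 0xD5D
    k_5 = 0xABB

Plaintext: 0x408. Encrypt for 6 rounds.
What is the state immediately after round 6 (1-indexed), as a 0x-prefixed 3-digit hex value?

s_0 = plaintext = 0x408
s_1 = Round(s_0, k_0) = 0x373
s_2 = Round(s_1, k_1) = 0xAD7
s_3 = Round(s_2, k_2) = 0x576
s_4 = Round(s_3, k_3) = 0x961
s_5 = Round(s_4, k_4) = 0x6C5
s_6 = Round(s_5, k_5) = 0x6C8

0x6C8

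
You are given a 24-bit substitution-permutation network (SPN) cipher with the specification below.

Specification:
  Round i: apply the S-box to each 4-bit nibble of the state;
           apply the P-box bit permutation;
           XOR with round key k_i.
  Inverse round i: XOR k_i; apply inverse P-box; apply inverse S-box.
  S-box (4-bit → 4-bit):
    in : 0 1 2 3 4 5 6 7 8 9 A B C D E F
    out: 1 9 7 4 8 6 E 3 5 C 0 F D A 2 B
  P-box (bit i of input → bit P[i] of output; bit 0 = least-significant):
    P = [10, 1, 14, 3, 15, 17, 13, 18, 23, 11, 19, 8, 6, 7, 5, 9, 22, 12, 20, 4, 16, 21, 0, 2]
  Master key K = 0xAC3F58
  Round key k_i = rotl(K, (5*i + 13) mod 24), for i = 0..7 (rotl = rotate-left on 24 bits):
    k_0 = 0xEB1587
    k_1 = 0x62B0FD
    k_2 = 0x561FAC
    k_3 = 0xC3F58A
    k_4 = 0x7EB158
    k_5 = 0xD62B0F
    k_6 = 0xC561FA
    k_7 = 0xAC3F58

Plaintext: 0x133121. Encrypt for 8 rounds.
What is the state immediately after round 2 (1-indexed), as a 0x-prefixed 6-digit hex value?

s_0 = plaintext = 0x133121
s_1 = Round(s_0, k_0) = 0x78B0AB
s_2 = Round(s_1, k_1) = 0x93F617
s_3 = Round(s_2, k_2) = 0x4A906B
s_4 = Round(s_3, k_3) = 0x4593A4
s_5 = Round(s_4, k_4) = 0x66A374
s_6 = Round(s_5, k_5) = 0xECBB12
s_7 = Round(s_6, k_6) = 0x39AE08
s_8 = Round(s_7, k_7) = 0xBCF349

0x93F617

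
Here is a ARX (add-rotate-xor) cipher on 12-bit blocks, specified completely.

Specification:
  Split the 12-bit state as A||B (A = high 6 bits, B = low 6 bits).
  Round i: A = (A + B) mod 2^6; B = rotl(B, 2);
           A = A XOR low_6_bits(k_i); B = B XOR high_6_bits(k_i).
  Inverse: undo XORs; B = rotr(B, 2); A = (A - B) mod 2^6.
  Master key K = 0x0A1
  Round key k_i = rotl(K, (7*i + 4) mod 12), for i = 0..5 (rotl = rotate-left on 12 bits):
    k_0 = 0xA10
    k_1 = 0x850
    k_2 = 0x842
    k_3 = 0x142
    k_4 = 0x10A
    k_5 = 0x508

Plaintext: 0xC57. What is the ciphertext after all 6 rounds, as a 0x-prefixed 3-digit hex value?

0xCEF

s_0 = plaintext = 0xC57
s_1 = Round(s_0, k_0) = 0x635
s_2 = Round(s_1, k_1) = 0x776
s_3 = Round(s_2, k_2) = 0x47A
s_4 = Round(s_3, k_3) = 0x26E
s_5 = Round(s_4, k_4) = 0xF7E
s_6 = Round(s_5, k_5) = 0xCEF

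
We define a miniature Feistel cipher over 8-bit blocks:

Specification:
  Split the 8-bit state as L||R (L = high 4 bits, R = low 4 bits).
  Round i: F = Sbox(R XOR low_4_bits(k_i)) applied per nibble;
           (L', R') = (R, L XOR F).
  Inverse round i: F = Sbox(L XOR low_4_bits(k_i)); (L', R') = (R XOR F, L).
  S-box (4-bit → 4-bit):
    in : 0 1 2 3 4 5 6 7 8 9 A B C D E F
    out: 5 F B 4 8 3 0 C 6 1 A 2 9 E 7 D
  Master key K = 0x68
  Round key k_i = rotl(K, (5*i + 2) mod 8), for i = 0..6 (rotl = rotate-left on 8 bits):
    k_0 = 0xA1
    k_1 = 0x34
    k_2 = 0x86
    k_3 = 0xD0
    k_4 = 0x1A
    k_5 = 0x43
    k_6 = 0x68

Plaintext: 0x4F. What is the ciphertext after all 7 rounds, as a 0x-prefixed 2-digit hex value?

s_0 = plaintext = 0x4F
s_1 = Round(s_0, k_0) = 0xF3
s_2 = Round(s_1, k_1) = 0x33
s_3 = Round(s_2, k_2) = 0x30
s_4 = Round(s_3, k_3) = 0x06
s_5 = Round(s_4, k_4) = 0x69
s_6 = Round(s_5, k_5) = 0x9C
s_7 = Round(s_6, k_6) = 0xC1

0xC1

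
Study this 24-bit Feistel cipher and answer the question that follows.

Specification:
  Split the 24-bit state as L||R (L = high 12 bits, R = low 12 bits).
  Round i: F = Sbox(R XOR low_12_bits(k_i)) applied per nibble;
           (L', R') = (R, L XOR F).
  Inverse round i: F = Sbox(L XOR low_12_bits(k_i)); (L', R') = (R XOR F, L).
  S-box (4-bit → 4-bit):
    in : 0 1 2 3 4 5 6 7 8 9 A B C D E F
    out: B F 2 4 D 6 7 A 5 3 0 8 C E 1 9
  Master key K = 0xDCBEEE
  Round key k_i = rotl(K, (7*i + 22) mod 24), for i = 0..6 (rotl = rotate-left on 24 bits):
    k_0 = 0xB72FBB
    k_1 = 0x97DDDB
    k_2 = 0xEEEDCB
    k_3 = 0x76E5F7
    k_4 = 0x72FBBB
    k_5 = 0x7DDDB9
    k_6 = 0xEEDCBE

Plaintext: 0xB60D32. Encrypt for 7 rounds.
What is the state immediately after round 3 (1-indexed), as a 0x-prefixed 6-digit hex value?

s_0 = plaintext = 0xB60D32
s_1 = Round(s_0, k_0) = 0xD32933
s_2 = Round(s_1, k_1) = 0x933027
s_3 = Round(s_2, k_2) = 0x02772F
s_4 = Round(s_3, k_3) = 0x72F2C2
s_5 = Round(s_4, k_4) = 0x2C248C
s_6 = Round(s_5, k_5) = 0x48C184
s_7 = Round(s_6, k_6) = 0x184ACC

0x02772F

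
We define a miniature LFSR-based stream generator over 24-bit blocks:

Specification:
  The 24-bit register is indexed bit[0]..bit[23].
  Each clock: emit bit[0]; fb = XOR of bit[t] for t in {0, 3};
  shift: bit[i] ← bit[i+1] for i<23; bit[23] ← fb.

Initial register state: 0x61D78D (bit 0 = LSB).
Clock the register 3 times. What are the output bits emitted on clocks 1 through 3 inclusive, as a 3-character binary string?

101

reg_0 = 0x61D78D
clock 1: out=1, reg = 0x30EBC6
clock 2: out=0, reg = 0x1875E3
clock 3: out=1, reg = 0x8C3AF1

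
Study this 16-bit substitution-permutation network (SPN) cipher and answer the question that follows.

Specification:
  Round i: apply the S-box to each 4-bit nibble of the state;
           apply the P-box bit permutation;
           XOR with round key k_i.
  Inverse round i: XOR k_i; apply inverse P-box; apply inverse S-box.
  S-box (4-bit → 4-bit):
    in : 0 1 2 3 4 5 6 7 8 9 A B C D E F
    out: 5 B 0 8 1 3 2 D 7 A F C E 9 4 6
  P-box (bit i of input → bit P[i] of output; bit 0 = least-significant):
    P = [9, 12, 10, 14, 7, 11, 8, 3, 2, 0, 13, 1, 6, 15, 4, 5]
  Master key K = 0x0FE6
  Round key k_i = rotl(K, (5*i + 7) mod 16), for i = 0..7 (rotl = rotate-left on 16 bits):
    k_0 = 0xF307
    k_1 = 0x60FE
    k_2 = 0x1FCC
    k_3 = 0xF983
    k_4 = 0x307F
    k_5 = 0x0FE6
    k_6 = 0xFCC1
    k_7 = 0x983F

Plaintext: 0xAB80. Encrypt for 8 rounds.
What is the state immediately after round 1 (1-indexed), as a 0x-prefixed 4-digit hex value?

s_0 = plaintext = 0xAB80
s_1 = Round(s_0, k_0) = 0x5CF5
s_2 = Round(s_1, k_1) = 0xDBBD
s_3 = Round(s_2, k_2) = 0x7CA6
s_4 = Round(s_3, k_3) = 0xC078
s_5 = Round(s_4, k_4) = 0x87C3
s_6 = Round(s_5, k_5) = 0xE6B8
s_7 = Round(s_6, k_6) = 0xEBD8
s_8 = Round(s_7, k_7) = 0xAEA5

0x5CF5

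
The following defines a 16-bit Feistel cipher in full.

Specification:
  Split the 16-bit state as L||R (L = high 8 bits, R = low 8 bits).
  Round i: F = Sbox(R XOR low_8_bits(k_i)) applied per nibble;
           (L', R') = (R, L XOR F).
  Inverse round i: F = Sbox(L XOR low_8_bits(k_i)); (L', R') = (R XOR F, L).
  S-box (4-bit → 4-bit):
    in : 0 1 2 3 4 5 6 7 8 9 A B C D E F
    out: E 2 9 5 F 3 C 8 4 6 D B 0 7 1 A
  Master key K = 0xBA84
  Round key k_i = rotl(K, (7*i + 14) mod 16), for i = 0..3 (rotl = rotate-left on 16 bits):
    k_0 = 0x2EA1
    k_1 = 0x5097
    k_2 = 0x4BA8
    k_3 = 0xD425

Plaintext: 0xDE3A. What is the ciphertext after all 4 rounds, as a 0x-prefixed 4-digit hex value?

0x5E28

s_0 = plaintext = 0xDE3A
s_1 = Round(s_0, k_0) = 0x3AB5
s_2 = Round(s_1, k_1) = 0xB5A3
s_3 = Round(s_2, k_2) = 0xA35E
s_4 = Round(s_3, k_3) = 0x5E28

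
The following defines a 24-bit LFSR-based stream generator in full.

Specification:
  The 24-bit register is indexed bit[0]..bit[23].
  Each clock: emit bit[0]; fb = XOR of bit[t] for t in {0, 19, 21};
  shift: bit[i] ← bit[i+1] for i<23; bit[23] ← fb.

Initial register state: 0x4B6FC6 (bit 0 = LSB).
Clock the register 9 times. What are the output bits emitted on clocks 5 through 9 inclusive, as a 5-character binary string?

00111

reg_0 = 0x4B6FC6
clock 1: out=0, reg = 0xA5B7E3
clock 2: out=1, reg = 0x52DBF1
clock 3: out=1, reg = 0xA96DF8
clock 4: out=0, reg = 0x54B6FC
clock 5: out=0, reg = 0x2A5B7E
clock 6: out=0, reg = 0x152DBF
clock 7: out=1, reg = 0x8A96DF
clock 8: out=1, reg = 0x454B6F
clock 9: out=1, reg = 0xA2A5B7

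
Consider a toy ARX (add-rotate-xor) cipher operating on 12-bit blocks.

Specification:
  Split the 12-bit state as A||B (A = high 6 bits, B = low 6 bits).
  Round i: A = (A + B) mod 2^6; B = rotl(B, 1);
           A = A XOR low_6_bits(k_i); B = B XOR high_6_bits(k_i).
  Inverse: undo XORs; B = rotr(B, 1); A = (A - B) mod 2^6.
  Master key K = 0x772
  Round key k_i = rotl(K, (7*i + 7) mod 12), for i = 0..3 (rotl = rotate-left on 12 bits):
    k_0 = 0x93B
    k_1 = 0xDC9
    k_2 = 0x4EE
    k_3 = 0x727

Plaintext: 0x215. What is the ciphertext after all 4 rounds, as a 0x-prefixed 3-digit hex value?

s_0 = plaintext = 0x215
s_1 = Round(s_0, k_0) = 0x98E
s_2 = Round(s_1, k_1) = 0xF6B
s_3 = Round(s_2, k_2) = 0x184
s_4 = Round(s_3, k_3) = 0xB54

0xB54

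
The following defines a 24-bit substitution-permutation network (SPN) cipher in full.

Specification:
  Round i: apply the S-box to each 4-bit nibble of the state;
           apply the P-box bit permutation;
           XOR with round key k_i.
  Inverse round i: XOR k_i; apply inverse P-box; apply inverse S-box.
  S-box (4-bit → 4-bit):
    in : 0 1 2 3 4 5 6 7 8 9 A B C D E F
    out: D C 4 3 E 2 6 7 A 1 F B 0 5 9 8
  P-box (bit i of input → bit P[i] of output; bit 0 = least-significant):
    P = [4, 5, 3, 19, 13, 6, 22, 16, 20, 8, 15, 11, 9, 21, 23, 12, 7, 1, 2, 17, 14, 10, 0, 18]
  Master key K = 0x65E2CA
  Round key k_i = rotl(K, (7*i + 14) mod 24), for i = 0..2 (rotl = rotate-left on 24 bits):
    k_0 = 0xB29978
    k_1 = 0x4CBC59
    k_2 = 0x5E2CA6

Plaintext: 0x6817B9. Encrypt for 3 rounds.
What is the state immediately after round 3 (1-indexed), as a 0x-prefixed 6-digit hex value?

s_0 = plaintext = 0x6817B9
s_1 = Round(s_0, k_0) = 0x212C2B
s_2 = Round(s_1, k_1) = 0x86BC6C
s_3 = Round(s_2, k_2) = 0x3A3AE0

0x3A3AE0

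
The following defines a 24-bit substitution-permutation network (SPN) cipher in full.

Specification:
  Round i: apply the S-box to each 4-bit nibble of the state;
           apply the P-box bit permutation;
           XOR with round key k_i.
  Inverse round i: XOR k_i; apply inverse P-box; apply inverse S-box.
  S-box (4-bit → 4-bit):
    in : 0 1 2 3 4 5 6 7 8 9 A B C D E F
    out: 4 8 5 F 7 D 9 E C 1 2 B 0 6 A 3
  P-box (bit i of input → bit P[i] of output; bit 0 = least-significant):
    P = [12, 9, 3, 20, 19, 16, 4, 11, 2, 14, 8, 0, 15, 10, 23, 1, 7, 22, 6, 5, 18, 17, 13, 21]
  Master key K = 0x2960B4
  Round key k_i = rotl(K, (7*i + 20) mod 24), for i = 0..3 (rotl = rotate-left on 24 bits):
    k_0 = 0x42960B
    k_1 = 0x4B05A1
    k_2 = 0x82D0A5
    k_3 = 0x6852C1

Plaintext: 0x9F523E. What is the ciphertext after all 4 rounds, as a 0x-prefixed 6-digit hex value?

0x0DF2DE

s_0 = plaintext = 0x9F523E
s_1 = Round(s_0, k_0) = 0x9F1D9D
s_2 = Round(s_1, k_1) = 0x07462B
s_3 = Round(s_2, k_2) = 0x5A66D0
s_4 = Round(s_3, k_3) = 0x0DF2DE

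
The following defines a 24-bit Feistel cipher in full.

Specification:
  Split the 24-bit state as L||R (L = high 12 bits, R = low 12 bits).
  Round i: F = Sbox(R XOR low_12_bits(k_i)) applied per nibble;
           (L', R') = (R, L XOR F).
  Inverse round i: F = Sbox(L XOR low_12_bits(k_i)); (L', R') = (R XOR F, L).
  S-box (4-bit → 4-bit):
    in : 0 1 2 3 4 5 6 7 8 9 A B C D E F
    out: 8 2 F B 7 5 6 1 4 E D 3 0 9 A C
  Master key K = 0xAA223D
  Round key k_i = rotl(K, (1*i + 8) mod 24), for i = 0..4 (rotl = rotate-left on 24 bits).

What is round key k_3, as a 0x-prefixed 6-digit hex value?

0x11ED51

K = 0xAA223D
k_0 = rotl(K, (1*0+8) mod 24) = rotl(K, 8) = 0x223DAA
k_1 = rotl(K, (1*1+8) mod 24) = rotl(K, 9) = 0x447B54
k_2 = rotl(K, (1*2+8) mod 24) = rotl(K, 10) = 0x88F6A8
k_3 = rotl(K, (1*3+8) mod 24) = rotl(K, 11) = 0x11ED51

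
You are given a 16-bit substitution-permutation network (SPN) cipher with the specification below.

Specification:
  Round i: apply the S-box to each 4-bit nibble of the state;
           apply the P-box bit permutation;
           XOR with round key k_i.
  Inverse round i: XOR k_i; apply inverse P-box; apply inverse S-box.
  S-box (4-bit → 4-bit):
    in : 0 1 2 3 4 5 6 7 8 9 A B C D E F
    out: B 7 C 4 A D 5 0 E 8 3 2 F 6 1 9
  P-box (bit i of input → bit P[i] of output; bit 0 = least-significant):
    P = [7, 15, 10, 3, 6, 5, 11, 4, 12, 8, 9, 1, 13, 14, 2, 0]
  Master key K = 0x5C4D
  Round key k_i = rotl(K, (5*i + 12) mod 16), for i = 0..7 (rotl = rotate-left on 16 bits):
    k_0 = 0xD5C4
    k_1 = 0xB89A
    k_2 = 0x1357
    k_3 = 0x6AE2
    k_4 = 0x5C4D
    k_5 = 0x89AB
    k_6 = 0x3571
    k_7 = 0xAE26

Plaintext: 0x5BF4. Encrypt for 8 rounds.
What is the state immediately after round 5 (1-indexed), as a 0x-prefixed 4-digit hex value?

s_0 = plaintext = 0x5BF4
s_1 = Round(s_0, k_0) = 0x7499
s_2 = Round(s_1, k_1) = 0xB980
s_3 = Round(s_2, k_2) = 0xDBED
s_4 = Round(s_3, k_3) = 0xAFA6
s_5 = Round(s_4, k_4) = 0x28AF
s_6 = Round(s_5, k_5) = 0x8A44
s_7 = Round(s_6, k_6) = 0xE44C
s_8 = Round(s_7, k_7) = 0x0B9C

0x28AF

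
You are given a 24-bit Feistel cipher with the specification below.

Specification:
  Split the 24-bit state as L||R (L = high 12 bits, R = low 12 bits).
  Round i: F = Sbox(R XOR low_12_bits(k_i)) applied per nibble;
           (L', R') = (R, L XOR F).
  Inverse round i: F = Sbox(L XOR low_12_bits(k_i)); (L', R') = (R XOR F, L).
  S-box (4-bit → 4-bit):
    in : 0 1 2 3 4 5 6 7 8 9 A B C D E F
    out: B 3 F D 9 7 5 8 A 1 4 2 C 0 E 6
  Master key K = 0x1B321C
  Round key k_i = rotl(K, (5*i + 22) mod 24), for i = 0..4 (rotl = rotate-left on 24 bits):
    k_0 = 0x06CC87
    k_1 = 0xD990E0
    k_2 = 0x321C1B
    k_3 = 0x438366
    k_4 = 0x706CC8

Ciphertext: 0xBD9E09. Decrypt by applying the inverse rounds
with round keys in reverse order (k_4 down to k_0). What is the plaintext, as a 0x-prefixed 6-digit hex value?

s_0 = ciphertext = 0xBD9E09
s_1 = InvRound(s_0, k_4) = 0x63ABD9
s_2 = InvRound(s_1, k_3) = 0xCA563A
s_3 = InvRound(s_2, k_2) = 0xD14CA5
s_4 = InvRound(s_3, k_1) = 0xCCCD14
s_5 = InvRound(s_4, k_0) = 0x686CCC

0x686CCC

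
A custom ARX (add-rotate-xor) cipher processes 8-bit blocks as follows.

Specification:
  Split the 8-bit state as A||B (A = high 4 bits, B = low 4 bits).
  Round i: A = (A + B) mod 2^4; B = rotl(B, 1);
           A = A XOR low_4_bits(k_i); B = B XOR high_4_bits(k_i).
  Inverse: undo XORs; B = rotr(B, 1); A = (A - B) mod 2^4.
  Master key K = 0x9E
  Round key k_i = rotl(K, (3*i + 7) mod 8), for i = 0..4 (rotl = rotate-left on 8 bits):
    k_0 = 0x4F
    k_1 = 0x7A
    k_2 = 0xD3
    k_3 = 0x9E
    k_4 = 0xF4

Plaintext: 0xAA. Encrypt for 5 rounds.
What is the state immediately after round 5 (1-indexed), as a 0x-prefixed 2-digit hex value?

s_0 = plaintext = 0xAA
s_1 = Round(s_0, k_0) = 0xB1
s_2 = Round(s_1, k_1) = 0x65
s_3 = Round(s_2, k_2) = 0x87
s_4 = Round(s_3, k_3) = 0x17
s_5 = Round(s_4, k_4) = 0xC1

0xC1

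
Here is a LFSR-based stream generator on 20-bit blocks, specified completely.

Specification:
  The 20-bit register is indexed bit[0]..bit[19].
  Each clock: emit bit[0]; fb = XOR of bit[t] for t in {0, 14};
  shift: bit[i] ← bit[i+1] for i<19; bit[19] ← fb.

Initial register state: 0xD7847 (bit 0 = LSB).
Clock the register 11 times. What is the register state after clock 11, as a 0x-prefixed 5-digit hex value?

0x9E5AF

reg_0 = 0xD7847
clock 1: out=1, reg = 0x6BC23
clock 2: out=1, reg = 0xB5E11
clock 3: out=1, reg = 0x5AF08
clock 4: out=0, reg = 0x2D784
clock 5: out=0, reg = 0x96BC2
clock 6: out=0, reg = 0xCB5E1
clock 7: out=1, reg = 0xE5AF0
clock 8: out=0, reg = 0xF2D78
clock 9: out=0, reg = 0x796BC
clock 10: out=0, reg = 0x3CB5E
clock 11: out=0, reg = 0x9E5AF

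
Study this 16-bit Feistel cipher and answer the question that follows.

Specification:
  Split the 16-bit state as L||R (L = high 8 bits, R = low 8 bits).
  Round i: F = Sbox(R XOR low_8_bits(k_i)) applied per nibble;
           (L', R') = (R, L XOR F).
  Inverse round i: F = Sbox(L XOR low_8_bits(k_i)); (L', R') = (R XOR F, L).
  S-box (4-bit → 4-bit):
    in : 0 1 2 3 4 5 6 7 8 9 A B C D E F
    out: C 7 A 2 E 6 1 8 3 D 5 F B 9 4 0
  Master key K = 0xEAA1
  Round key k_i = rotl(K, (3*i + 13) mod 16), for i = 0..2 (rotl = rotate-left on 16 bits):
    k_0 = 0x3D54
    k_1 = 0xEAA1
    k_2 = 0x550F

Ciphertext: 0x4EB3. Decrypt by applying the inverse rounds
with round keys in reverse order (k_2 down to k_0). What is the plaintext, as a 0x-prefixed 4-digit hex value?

s_0 = ciphertext = 0x4EB3
s_1 = InvRound(s_0, k_2) = 0x544E
s_2 = InvRound(s_1, k_1) = 0x4854
s_3 = InvRound(s_2, k_0) = 0x2F48

0x2F48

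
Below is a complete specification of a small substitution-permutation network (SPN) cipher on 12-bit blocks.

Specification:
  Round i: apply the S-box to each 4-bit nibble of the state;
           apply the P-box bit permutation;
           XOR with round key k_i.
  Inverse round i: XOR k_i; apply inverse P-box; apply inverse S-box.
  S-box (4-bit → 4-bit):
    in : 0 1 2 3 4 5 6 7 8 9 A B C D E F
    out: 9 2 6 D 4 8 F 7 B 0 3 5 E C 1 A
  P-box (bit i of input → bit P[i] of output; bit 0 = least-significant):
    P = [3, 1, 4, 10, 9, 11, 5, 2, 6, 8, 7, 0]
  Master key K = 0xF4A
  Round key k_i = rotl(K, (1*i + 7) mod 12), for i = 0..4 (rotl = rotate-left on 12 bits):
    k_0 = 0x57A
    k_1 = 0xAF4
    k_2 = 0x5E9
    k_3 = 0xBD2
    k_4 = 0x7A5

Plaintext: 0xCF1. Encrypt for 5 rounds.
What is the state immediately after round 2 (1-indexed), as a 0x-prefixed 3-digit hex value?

0x761

s_0 = plaintext = 0xCF1
s_1 = Round(s_0, k_0) = 0xCFD
s_2 = Round(s_1, k_1) = 0x761
s_3 = Round(s_2, k_2) = 0xE0F
s_4 = Round(s_3, k_3) = 0xD94
s_5 = Round(s_4, k_4) = 0x734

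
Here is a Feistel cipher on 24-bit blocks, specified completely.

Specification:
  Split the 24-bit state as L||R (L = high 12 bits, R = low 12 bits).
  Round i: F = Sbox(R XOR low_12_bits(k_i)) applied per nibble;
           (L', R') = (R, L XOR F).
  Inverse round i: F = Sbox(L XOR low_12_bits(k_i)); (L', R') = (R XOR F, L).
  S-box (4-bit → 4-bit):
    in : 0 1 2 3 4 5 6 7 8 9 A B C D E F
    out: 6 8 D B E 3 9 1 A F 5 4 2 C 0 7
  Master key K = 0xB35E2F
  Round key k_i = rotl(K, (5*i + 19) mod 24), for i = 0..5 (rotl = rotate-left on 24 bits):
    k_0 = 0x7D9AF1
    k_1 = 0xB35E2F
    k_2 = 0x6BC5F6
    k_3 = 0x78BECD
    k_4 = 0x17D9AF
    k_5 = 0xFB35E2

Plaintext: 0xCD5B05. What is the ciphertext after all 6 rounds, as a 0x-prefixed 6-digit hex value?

s_0 = plaintext = 0xCD5B05
s_1 = Round(s_0, k_0) = 0xB054AB
s_2 = Round(s_1, k_1) = 0x4ABEAB
s_3 = Round(s_2, k_2) = 0xEAB097
s_4 = Round(s_3, k_3) = 0x097E9E
s_5 = Round(s_4, k_4) = 0xE9E12F
s_6 = Round(s_5, k_5) = 0x12F0B2

0x12F0B2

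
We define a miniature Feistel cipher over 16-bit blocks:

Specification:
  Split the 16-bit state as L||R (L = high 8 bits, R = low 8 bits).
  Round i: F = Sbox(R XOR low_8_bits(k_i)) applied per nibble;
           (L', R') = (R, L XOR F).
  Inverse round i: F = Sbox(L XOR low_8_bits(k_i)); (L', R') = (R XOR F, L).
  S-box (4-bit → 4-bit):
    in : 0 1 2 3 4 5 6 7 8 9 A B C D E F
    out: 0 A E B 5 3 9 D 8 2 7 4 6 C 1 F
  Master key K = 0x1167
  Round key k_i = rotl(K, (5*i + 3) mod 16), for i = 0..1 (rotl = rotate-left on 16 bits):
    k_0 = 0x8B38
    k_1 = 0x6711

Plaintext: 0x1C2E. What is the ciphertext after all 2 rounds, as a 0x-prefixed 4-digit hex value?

0xB55B

s_0 = plaintext = 0x1C2E
s_1 = Round(s_0, k_0) = 0x2EB5
s_2 = Round(s_1, k_1) = 0xB55B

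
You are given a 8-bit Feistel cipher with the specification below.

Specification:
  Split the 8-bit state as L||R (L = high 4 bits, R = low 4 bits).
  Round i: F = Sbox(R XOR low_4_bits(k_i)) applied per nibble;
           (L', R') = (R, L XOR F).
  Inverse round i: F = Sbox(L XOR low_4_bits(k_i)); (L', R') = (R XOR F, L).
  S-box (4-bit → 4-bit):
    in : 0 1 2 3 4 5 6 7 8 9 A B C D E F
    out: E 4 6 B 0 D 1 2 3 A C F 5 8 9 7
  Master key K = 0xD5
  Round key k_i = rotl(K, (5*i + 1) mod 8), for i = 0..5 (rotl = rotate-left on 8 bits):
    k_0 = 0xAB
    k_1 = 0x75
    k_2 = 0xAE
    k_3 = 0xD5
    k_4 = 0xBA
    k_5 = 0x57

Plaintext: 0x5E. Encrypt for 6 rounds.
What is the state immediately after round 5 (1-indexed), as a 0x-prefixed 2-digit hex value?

0xF6

s_0 = plaintext = 0x5E
s_1 = Round(s_0, k_0) = 0xE8
s_2 = Round(s_1, k_1) = 0x86
s_3 = Round(s_2, k_2) = 0x6B
s_4 = Round(s_3, k_3) = 0xBF
s_5 = Round(s_4, k_4) = 0xF6
s_6 = Round(s_5, k_5) = 0x6B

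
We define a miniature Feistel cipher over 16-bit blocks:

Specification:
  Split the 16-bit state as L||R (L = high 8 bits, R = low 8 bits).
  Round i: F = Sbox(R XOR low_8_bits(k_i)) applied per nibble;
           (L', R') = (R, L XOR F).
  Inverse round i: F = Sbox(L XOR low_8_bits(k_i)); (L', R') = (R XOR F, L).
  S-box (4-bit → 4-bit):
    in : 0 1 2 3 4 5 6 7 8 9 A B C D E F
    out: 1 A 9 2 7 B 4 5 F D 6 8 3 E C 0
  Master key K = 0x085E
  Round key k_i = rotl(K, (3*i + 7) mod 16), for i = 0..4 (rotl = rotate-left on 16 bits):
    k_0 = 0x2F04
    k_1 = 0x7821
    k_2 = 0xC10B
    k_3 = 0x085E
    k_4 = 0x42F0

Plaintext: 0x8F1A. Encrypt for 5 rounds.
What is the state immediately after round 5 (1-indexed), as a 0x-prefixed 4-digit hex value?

0x4ABA

s_0 = plaintext = 0x8F1A
s_1 = Round(s_0, k_0) = 0x1A23
s_2 = Round(s_1, k_1) = 0x2303
s_3 = Round(s_2, k_2) = 0x033C
s_4 = Round(s_3, k_3) = 0x3C4A
s_5 = Round(s_4, k_4) = 0x4ABA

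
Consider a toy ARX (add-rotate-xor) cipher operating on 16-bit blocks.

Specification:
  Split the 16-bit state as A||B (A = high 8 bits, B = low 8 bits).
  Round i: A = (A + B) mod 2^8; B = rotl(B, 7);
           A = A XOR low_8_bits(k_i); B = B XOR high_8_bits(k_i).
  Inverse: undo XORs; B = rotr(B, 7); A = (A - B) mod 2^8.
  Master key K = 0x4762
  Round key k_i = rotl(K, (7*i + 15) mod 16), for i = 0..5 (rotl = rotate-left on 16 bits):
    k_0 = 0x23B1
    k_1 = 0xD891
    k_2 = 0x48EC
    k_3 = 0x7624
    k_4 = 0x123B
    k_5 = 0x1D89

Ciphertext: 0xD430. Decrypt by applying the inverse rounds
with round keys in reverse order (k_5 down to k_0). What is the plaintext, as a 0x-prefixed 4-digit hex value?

s_0 = ciphertext = 0xD430
s_1 = InvRound(s_0, k_5) = 0x035A
s_2 = InvRound(s_1, k_4) = 0xA890
s_3 = InvRound(s_2, k_3) = 0xBFCD
s_4 = InvRound(s_3, k_2) = 0x480B
s_5 = InvRound(s_4, k_1) = 0x32A7
s_6 = InvRound(s_5, k_0) = 0x7A09

0x7A09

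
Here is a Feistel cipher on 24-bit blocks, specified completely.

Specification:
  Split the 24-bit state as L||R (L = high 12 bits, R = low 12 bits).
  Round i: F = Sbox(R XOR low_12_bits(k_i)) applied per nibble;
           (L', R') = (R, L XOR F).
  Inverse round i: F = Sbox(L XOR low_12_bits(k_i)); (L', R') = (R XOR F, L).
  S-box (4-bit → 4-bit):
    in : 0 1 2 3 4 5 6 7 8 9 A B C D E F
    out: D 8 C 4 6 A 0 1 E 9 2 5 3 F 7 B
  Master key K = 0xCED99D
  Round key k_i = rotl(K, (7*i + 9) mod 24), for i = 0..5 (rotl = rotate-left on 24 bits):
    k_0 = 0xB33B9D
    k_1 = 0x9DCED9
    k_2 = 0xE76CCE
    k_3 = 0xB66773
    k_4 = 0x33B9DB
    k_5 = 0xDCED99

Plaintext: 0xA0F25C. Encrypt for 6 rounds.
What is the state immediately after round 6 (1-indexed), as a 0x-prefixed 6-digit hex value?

0xA1CF86

s_0 = plaintext = 0xA0F25C
s_1 = Round(s_0, k_0) = 0x25C337
s_2 = Round(s_1, k_1) = 0x337D2B
s_3 = Round(s_2, k_2) = 0xD2BB4D
s_4 = Round(s_3, k_3) = 0xB4DE6C
s_5 = Round(s_4, k_4) = 0xE6CA1C
s_6 = Round(s_5, k_5) = 0xA1CF86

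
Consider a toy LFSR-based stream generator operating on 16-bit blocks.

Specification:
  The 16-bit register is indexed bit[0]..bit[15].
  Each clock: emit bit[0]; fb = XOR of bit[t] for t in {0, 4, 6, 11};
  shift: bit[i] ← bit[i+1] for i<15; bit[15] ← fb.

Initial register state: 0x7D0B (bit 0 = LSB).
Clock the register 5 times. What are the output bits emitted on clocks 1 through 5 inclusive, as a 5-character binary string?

11010

reg_0 = 0x7D0B
clock 1: out=1, reg = 0x3E85
clock 2: out=1, reg = 0x1F42
clock 3: out=0, reg = 0x0FA1
clock 4: out=1, reg = 0x07D0
clock 5: out=0, reg = 0x03E8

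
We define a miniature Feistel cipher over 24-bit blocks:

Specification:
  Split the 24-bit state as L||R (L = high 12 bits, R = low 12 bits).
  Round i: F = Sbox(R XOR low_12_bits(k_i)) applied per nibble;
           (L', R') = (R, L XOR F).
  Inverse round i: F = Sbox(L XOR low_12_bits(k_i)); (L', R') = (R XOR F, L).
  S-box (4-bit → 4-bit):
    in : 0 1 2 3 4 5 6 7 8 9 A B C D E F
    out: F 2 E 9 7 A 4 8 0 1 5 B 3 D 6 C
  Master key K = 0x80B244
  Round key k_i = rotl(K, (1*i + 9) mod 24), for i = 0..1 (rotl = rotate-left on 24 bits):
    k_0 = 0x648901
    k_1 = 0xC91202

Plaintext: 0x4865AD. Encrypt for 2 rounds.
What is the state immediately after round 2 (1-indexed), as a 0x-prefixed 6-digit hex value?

0x7D5F75

s_0 = plaintext = 0x4865AD
s_1 = Round(s_0, k_0) = 0x5AD7D5
s_2 = Round(s_1, k_1) = 0x7D5F75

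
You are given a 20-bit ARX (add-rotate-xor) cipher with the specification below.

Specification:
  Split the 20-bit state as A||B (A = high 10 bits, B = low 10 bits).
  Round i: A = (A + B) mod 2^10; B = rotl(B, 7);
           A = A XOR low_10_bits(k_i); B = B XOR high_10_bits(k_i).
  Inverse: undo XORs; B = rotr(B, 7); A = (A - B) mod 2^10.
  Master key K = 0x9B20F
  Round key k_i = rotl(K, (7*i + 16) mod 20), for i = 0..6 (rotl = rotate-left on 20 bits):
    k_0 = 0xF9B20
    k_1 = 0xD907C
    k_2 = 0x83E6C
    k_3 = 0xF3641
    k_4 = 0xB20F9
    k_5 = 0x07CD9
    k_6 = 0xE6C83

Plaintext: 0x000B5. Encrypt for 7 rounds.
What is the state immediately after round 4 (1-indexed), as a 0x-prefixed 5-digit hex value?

s_0 = plaintext = 0x000B5
s_1 = Round(s_0, k_0) = 0xE5570
s_2 = Round(s_1, k_1) = 0x5E74A
s_3 = Round(s_2, k_2) = 0xABF66
s_4 = Round(s_3, k_3) = 0x150A1
s_5 = Round(s_4, k_4) = 0x0325C
s_6 = Round(s_5, k_5) = 0xAC654
s_7 = Round(s_6, k_6) = 0x619D1

0x150A1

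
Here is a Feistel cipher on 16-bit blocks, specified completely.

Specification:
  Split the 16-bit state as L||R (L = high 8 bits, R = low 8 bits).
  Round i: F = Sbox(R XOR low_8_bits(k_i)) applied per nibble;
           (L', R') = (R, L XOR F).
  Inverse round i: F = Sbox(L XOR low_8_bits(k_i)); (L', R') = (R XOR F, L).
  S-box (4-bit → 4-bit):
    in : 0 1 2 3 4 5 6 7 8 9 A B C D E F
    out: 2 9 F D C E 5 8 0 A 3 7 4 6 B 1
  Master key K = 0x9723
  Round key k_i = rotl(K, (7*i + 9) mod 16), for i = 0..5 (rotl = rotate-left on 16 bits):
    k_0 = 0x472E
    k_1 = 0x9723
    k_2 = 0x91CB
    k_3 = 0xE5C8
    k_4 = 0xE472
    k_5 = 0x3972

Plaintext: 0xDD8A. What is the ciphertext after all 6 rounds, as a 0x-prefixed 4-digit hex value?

0x6A7A

s_0 = plaintext = 0xDD8A
s_1 = Round(s_0, k_0) = 0x8AE1
s_2 = Round(s_1, k_1) = 0xE1C5
s_3 = Round(s_2, k_2) = 0xC5CA
s_4 = Round(s_3, k_3) = 0xCAEA
s_5 = Round(s_4, k_4) = 0xEA6A
s_6 = Round(s_5, k_5) = 0x6A7A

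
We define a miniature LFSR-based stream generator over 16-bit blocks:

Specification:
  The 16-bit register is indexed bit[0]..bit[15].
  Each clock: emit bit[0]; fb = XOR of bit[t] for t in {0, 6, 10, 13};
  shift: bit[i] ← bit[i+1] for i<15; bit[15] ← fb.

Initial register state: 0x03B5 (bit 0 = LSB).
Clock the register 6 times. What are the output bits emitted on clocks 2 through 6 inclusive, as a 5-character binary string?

reg_0 = 0x03B5
clock 1: out=1, reg = 0x81DA
clock 2: out=0, reg = 0xC0ED
clock 3: out=1, reg = 0x6076
clock 4: out=0, reg = 0x303B
clock 5: out=1, reg = 0x181D
clock 6: out=1, reg = 0x8C0E

01011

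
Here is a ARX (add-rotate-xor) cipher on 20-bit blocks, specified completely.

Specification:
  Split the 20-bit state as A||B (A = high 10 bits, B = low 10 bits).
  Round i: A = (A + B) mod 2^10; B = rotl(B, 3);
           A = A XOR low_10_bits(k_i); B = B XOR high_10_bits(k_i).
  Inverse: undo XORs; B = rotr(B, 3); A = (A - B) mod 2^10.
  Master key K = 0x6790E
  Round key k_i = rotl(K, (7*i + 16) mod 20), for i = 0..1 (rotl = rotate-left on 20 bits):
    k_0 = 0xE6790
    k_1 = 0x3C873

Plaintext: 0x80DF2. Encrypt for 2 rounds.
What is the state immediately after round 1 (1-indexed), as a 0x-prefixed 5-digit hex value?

s_0 = plaintext = 0x80DF2
s_1 = Round(s_0, k_0) = 0x1940A
s_2 = Round(s_1, k_1) = 0x070A2

0x1940A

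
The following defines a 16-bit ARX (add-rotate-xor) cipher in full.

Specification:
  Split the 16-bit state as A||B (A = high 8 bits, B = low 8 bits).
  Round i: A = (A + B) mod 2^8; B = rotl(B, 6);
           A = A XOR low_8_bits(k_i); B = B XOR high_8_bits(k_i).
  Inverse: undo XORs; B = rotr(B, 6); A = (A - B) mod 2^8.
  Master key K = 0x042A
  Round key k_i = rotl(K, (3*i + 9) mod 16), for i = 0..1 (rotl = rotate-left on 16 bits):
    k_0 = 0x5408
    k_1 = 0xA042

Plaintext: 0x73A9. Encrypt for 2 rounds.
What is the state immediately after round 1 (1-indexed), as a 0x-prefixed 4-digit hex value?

0x143E

s_0 = plaintext = 0x73A9
s_1 = Round(s_0, k_0) = 0x143E
s_2 = Round(s_1, k_1) = 0x102F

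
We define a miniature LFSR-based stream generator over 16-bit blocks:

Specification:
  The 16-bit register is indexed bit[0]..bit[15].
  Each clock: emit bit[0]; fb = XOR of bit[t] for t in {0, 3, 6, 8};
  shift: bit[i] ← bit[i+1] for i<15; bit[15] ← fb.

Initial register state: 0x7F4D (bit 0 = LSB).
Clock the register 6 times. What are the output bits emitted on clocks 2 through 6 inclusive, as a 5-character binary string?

reg_0 = 0x7F4D
clock 1: out=1, reg = 0x3FA6
clock 2: out=0, reg = 0x9FD3
clock 3: out=1, reg = 0xCFE9
clock 4: out=1, reg = 0x67F4
clock 5: out=0, reg = 0x33FA
clock 6: out=0, reg = 0x99FD

01100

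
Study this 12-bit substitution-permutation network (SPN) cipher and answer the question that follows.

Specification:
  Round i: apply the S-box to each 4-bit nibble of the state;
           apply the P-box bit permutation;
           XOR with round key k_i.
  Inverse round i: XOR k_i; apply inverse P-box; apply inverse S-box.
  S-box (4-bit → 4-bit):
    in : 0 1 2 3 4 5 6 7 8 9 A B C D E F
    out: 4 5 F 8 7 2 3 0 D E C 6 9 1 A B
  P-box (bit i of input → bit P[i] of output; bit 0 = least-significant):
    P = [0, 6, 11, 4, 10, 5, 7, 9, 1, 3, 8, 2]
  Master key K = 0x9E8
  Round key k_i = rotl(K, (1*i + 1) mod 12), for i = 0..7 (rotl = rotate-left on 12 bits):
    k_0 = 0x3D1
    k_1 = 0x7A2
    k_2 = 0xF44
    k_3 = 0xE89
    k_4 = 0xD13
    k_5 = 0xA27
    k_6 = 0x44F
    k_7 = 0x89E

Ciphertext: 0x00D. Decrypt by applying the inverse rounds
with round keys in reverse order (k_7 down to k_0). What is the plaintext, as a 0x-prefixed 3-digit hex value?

0x2A9

s_0 = ciphertext = 0x00D
s_1 = InvRound(s_0, k_7) = 0xD08
s_2 = InvRound(s_1, k_6) = 0x874
s_3 = InvRound(s_2, k_5) = 0xD3F
s_4 = InvRound(s_3, k_4) = 0xE57
s_5 = InvRound(s_4, k_3) = 0xF0E
s_6 = InvRound(s_5, k_2) = 0x675
s_7 = InvRound(s_6, k_1) = 0x80F
s_8 = InvRound(s_7, k_0) = 0x2A9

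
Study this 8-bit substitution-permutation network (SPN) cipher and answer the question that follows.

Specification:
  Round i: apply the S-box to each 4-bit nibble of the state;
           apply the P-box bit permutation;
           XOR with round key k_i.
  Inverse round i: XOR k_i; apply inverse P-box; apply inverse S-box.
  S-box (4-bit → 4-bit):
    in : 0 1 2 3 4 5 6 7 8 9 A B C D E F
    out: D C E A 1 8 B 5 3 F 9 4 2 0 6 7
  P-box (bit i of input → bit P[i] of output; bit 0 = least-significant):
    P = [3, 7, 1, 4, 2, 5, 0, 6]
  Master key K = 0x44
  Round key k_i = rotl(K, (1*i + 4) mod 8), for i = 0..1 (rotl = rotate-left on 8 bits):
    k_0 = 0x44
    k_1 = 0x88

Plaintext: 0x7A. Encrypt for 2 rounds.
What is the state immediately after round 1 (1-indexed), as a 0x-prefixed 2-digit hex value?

s_0 = plaintext = 0x7A
s_1 = Round(s_0, k_0) = 0x59
s_2 = Round(s_1, k_1) = 0x52

0x59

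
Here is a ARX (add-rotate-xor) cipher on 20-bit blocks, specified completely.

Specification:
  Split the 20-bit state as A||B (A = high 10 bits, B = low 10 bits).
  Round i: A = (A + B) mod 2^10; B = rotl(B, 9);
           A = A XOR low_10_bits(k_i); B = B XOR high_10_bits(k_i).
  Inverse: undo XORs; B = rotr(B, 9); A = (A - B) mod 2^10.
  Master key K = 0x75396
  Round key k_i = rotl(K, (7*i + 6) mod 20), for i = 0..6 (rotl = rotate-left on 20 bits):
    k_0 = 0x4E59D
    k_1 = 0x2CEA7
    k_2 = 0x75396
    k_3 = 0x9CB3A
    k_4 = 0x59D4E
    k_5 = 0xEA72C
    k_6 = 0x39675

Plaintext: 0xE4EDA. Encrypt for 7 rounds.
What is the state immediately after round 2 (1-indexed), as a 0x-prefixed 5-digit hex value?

0xB8C99

s_0 = plaintext = 0xE4EDA
s_1 = Round(s_0, k_0) = 0xFC054
s_2 = Round(s_1, k_1) = 0xB8C99
s_3 = Round(s_2, k_2) = 0x3AB98
s_4 = Round(s_3, k_3) = 0xEE3BE
s_5 = Round(s_4, k_4) = 0x8E0B8
s_6 = Round(s_5, k_5) = 0x773F5
s_7 = Round(s_6, k_6) = 0xE931F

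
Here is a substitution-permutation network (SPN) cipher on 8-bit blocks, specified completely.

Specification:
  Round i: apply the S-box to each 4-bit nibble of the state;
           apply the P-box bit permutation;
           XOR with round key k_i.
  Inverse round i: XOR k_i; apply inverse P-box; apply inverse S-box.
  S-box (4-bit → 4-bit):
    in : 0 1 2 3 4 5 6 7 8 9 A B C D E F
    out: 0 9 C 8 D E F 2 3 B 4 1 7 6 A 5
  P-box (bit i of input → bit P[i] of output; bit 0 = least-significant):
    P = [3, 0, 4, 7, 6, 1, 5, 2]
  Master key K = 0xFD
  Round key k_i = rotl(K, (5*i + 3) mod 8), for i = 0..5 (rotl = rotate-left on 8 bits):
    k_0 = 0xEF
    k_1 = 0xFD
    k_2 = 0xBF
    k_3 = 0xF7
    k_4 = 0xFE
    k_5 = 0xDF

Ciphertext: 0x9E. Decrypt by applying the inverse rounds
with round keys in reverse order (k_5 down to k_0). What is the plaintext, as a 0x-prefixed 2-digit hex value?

s_0 = ciphertext = 0x9E
s_1 = InvRound(s_0, k_5) = 0xB7
s_2 = InvRound(s_1, k_4) = 0xB8
s_3 = InvRound(s_2, k_3) = 0x98
s_4 = InvRound(s_3, k_2) = 0x57
s_5 = InvRound(s_4, k_1) = 0xD1
s_6 = InvRound(s_5, k_0) = 0x5F

0x5F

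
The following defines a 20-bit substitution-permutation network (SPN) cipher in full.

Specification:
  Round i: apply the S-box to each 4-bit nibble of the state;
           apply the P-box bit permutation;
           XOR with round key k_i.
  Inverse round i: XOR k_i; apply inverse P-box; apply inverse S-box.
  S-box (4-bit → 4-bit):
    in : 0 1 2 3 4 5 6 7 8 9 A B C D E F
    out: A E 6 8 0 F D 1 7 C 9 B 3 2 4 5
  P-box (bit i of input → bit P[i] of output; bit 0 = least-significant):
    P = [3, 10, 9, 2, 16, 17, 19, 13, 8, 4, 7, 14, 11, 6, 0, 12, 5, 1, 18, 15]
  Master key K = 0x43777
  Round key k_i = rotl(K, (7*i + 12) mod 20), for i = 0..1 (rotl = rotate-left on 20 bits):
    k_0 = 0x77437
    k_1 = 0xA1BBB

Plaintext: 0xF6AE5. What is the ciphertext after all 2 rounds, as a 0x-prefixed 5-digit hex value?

s_0 = plaintext = 0xF6AE5
s_1 = Round(s_0, k_0) = 0xB2B1A
s_2 = Round(s_1, k_1) = 0x0FAC4

0x0FAC4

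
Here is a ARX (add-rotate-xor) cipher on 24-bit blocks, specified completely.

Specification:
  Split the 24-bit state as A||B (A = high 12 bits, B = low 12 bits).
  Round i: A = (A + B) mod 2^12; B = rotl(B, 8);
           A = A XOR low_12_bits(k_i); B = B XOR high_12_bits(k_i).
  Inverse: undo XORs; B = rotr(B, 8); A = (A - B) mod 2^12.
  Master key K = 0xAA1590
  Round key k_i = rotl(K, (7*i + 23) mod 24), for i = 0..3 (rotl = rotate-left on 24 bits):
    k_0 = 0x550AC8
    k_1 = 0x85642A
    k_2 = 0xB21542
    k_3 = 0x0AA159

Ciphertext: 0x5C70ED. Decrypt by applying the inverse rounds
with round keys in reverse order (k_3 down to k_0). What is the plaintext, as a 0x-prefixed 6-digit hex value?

s_0 = ciphertext = 0x5C70ED
s_1 = InvRound(s_0, k_3) = 0x02E470
s_2 = InvRound(s_1, k_2) = 0x04D51F
s_3 = InvRound(s_2, k_1) = 0xFCA49D
s_4 = InvRound(s_3, k_0) = 0x831CD1

0x831CD1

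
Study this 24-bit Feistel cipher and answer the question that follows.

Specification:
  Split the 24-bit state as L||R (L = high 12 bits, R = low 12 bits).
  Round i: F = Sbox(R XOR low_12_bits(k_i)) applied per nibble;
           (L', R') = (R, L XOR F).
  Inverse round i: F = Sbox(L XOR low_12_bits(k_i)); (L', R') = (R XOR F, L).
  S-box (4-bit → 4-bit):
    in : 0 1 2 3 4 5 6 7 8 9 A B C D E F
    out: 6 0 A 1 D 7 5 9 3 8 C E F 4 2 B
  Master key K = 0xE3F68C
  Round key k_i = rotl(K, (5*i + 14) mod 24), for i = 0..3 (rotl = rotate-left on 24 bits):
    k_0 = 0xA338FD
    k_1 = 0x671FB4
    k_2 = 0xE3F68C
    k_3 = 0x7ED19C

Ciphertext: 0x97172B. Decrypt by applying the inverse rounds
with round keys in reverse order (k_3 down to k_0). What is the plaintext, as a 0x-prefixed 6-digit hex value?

s_0 = ciphertext = 0x97172B
s_1 = InvRound(s_0, k_3) = 0x40F971
s_2 = InvRound(s_1, k_2) = 0x34040F
s_3 = InvRound(s_2, k_1) = 0xBB2340
s_4 = InvRound(s_3, k_0) = 0x29BBB2

0x29BBB2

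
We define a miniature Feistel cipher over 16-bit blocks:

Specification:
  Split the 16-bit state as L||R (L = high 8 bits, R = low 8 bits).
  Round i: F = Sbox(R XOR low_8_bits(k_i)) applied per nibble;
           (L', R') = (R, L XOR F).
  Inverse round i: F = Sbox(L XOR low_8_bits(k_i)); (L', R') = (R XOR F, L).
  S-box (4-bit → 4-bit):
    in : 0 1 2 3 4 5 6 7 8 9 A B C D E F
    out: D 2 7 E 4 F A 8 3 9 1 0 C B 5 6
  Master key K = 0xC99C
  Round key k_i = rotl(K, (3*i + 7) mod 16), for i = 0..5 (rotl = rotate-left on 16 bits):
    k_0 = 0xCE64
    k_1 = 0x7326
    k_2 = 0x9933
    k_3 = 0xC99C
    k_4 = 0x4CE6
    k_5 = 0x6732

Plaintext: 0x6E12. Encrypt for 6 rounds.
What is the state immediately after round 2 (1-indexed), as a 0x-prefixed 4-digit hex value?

0xE4D5

s_0 = plaintext = 0x6E12
s_1 = Round(s_0, k_0) = 0x12E4
s_2 = Round(s_1, k_1) = 0xE4D5
s_3 = Round(s_2, k_2) = 0xD5BE
s_4 = Round(s_3, k_3) = 0xBEA2
s_5 = Round(s_4, k_4) = 0xA2FA
s_6 = Round(s_5, k_5) = 0xFA61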